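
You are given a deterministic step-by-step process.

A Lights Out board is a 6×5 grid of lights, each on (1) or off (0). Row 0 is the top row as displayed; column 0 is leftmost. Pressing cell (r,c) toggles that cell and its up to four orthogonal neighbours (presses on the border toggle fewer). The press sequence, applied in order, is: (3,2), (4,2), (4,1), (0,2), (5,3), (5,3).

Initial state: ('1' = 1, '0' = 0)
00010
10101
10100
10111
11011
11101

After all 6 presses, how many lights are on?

0) 00010
10101
10100
10111
11011
11101
1) 00010
10101
10000
11001
11111
11101
2) 00010
10101
10000
11101
10001
11001
3) 00010
10101
10000
10101
01101
10001
4) 01100
10001
10000
10101
01101
10001
5) 01100
10001
10000
10101
01111
10110
6) 01100
10001
10000
10101
01101
10001

13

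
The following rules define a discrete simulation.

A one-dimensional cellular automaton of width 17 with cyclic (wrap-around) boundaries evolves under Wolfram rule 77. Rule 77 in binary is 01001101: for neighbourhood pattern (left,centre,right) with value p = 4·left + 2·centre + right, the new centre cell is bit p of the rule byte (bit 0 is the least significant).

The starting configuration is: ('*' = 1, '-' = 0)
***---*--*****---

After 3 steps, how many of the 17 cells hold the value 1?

gen 0: ***---*--*****---
gen 1: *-*-*-*--*---*-*-
gen 2: *-*-*-*--*-*-*-*-
gen 3: *-*-*-*--*-*-*-*-

8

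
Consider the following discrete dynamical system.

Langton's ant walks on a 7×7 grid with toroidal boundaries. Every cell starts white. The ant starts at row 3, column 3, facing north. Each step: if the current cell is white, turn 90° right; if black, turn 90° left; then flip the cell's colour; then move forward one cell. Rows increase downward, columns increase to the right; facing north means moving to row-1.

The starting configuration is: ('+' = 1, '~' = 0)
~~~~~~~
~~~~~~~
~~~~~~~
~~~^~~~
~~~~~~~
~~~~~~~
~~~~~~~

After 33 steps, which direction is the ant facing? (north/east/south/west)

t=0: ~~~~~~~
~~~~~~~
~~~~~~~
~~~^~~~
~~~~~~~
~~~~~~~
~~~~~~~
t=1: ~~~~~~~
~~~~~~~
~~~~~~~
~~~+>~~
~~~~~~~
~~~~~~~
~~~~~~~
t=2: ~~~~~~~
~~~~~~~
~~~~~~~
~~~++~~
~~~~v~~
~~~~~~~
~~~~~~~
t=3: ~~~~~~~
~~~~~~~
~~~~~~~
~~~++~~
~~~<+~~
~~~~~~~
~~~~~~~
t=4: ~~~~~~~
~~~~~~~
~~~~~~~
~~~^+~~
~~~++~~
~~~~~~~
~~~~~~~
t=5: ~~~~~~~
~~~~~~~
~~~~~~~
~~<~+~~
~~~++~~
~~~~~~~
~~~~~~~
t=6: ~~~~~~~
~~~~~~~
~~^~~~~
~~+~+~~
~~~++~~
~~~~~~~
~~~~~~~
t=7: ~~~~~~~
~~~~~~~
~~+>~~~
~~+~+~~
~~~++~~
~~~~~~~
~~~~~~~
t=8: ~~~~~~~
~~~~~~~
~~++~~~
~~+v+~~
~~~++~~
~~~~~~~
~~~~~~~
t=9: ~~~~~~~
~~~~~~~
~~++~~~
~~<++~~
~~~++~~
~~~~~~~
~~~~~~~
t=10: ~~~~~~~
~~~~~~~
~~++~~~
~~~++~~
~~v++~~
~~~~~~~
~~~~~~~
t=11: ~~~~~~~
~~~~~~~
~~++~~~
~~~++~~
~<+++~~
~~~~~~~
~~~~~~~
t=12: ~~~~~~~
~~~~~~~
~~++~~~
~^~++~~
~++++~~
~~~~~~~
~~~~~~~
t=13: ~~~~~~~
~~~~~~~
~~++~~~
~+>++~~
~++++~~
~~~~~~~
~~~~~~~
t=14: ~~~~~~~
~~~~~~~
~~++~~~
~++++~~
~+v++~~
~~~~~~~
~~~~~~~
t=15: ~~~~~~~
~~~~~~~
~~++~~~
~++++~~
~+~>+~~
~~~~~~~
~~~~~~~
t=16: ~~~~~~~
~~~~~~~
~~++~~~
~++^+~~
~+~~+~~
~~~~~~~
~~~~~~~
t=17: ~~~~~~~
~~~~~~~
~~++~~~
~+<~+~~
~+~~+~~
~~~~~~~
~~~~~~~
t=18: ~~~~~~~
~~~~~~~
~~++~~~
~+~~+~~
~+v~+~~
~~~~~~~
~~~~~~~
t=19: ~~~~~~~
~~~~~~~
~~++~~~
~+~~+~~
~<+~+~~
~~~~~~~
~~~~~~~
t=20: ~~~~~~~
~~~~~~~
~~++~~~
~+~~+~~
~~+~+~~
~v~~~~~
~~~~~~~
t=21: ~~~~~~~
~~~~~~~
~~++~~~
~+~~+~~
~~+~+~~
<+~~~~~
~~~~~~~
t=22: ~~~~~~~
~~~~~~~
~~++~~~
~+~~+~~
^~+~+~~
++~~~~~
~~~~~~~
t=23: ~~~~~~~
~~~~~~~
~~++~~~
~+~~+~~
+>+~+~~
++~~~~~
~~~~~~~
t=24: ~~~~~~~
~~~~~~~
~~++~~~
~+~~+~~
+++~+~~
+v~~~~~
~~~~~~~
t=25: ~~~~~~~
~~~~~~~
~~++~~~
~+~~+~~
+++~+~~
+~>~~~~
~~~~~~~
t=26: ~~~~~~~
~~~~~~~
~~++~~~
~+~~+~~
+++~+~~
+~+~~~~
~~v~~~~
t=27: ~~~~~~~
~~~~~~~
~~++~~~
~+~~+~~
+++~+~~
+~+~~~~
~<+~~~~
t=28: ~~~~~~~
~~~~~~~
~~++~~~
~+~~+~~
+++~+~~
+^+~~~~
~++~~~~
t=29: ~~~~~~~
~~~~~~~
~~++~~~
~+~~+~~
+++~+~~
++>~~~~
~++~~~~
t=30: ~~~~~~~
~~~~~~~
~~++~~~
~+~~+~~
++^~+~~
++~~~~~
~++~~~~
t=31: ~~~~~~~
~~~~~~~
~~++~~~
~+~~+~~
+<~~+~~
++~~~~~
~++~~~~
t=32: ~~~~~~~
~~~~~~~
~~++~~~
~+~~+~~
+~~~+~~
+v~~~~~
~++~~~~
t=33: ~~~~~~~
~~~~~~~
~~++~~~
~+~~+~~
+~~~+~~
+~>~~~~
~++~~~~

east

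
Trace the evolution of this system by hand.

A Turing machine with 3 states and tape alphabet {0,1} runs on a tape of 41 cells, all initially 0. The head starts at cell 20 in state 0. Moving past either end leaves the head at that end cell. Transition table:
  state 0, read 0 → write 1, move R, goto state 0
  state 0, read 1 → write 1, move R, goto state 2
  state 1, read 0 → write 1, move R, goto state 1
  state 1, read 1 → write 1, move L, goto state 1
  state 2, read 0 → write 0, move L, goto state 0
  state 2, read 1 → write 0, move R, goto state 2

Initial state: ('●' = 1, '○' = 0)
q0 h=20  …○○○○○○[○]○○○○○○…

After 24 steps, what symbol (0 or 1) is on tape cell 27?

1

0) q0 h=20  …○○○○○○[○]○○○○○○…
1) q0 h=21  …○○○○○●[○]○○○○○○…
2) q0 h=22  …○○○○●●[○]○○○○○○…
3) q0 h=23  …○○○●●●[○]○○○○○○…
4) q0 h=24  …○○●●●●[○]○○○○○○…
5) q0 h=25  …○●●●●●[○]○○○○○○…
6) q0 h=26  …●●●●●●[○]○○○○○○…
7) q0 h=27  …●●●●●●[○]○○○○○○…
8) q0 h=28  …●●●●●●[○]○○○○○○…
9) q0 h=29  …●●●●●●[○]○○○○○○…
10) q0 h=30  …●●●●●●[○]○○○○○○…
11) q0 h=31  …●●●●●●[○]○○○○○○…
12) q0 h=32  …●●●●●●[○]○○○○○○…
13) q0 h=33  …●●●●●●[○]○○○○○○…
14) q0 h=34  …●●●●●●[○]○○○○○○|
15) q0 h=35  …●●●●●●[○]○○○○○|
16) q0 h=36  …●●●●●●[○]○○○○|
17) q0 h=37  …●●●●●●[○]○○○|
18) q0 h=38  …●●●●●●[○]○○|
19) q0 h=39  …●●●●●●[○]○|
20) q0 h=40  …●●●●●●[○]|
21) q0 h=40  …●●●●●●[●]|
22) q2 h=40  …●●●●●●[●]|
23) q2 h=40  …●●●●●●[○]|
24) q0 h=39  …●●●●●●[●]○|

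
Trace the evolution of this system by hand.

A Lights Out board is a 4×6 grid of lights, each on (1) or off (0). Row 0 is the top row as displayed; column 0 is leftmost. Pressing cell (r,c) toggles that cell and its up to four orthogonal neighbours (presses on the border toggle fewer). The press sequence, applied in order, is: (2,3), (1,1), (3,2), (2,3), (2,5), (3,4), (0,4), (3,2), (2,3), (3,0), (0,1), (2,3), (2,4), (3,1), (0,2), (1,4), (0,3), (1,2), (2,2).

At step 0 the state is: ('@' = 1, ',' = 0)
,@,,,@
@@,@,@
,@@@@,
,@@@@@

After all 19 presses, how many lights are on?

step 0: ,@,,,@
@@,@,@
,@@@@,
,@@@@@
step 1: ,@,,,@
@@,,,@
,@,,,,
,@@,@@
step 2: ,,,,,@
,,@,,@
,,,,,,
,@@,@@
step 3: ,,,,,@
,,@,,@
,,@,,,
,,,@@@
step 4: ,,,,,@
,,@@,@
,,,@@,
,,,,@@
step 5: ,,,,,@
,,@@,,
,,,@,@
,,,,@,
step 6: ,,,,,@
,,@@,,
,,,@@@
,,,@,@
step 7: ,,,@@,
,,@@@,
,,,@@@
,,,@,@
step 8: ,,,@@,
,,@@@,
,,@@@@
,@@,,@
step 9: ,,,@@,
,,@,@,
,,,,,@
,@@@,@
step 10: ,,,@@,
,,@,@,
@,,,,@
@,@@,@
step 11: @@@@@,
,@@,@,
@,,,,@
@,@@,@
step 12: @@@@@,
,@@@@,
@,@@@@
@,@,,@
step 13: @@@@@,
,@@@,,
@,@,,,
@,@,@@
step 14: @@@@@,
,@@@,,
@@@,,,
,@,,@@
step 15: @,,,@,
,@,@,,
@@@,,,
,@,,@@
step 16: @,,,,,
,@,,@@
@@@,@,
,@,,@@
step 17: @,@@@,
,@,@@@
@@@,@,
,@,,@@
step 18: @,,@@,
,,@,@@
@@,,@,
,@,,@@
step 19: @,,@@,
,,,,@@
@,@@@,
,@@,@@

13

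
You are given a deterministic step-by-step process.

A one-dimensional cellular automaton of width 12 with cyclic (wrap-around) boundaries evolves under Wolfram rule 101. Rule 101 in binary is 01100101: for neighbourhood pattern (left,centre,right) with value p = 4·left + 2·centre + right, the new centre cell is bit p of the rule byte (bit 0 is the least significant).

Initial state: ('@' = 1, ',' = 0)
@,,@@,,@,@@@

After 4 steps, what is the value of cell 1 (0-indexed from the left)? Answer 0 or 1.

k=0  @,,@@,,@,@@@
k=1  @,,,@,,@@,,,
k=2  @,@,@,,,@,@,
k=3  @@@@@,@,@@@@
k=4  ,,,,@@@@,,,,

0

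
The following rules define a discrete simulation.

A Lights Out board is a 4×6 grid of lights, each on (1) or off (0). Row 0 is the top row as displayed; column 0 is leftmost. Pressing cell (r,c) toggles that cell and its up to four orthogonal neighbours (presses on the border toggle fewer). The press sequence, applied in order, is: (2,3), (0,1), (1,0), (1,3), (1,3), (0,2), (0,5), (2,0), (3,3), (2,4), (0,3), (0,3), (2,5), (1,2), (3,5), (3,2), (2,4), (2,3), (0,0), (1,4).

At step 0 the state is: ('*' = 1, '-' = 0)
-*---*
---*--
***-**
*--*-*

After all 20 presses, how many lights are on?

16

step 0: -*---*
---*--
***-**
*--*-*
step 1: -*---*
------
**-*-*
*----*
step 2: *-*--*
-*----
**-*-*
*----*
step 3: --*--*
*-----
-*-*-*
*----*
step 4: --**-*
*-***-
-*---*
*----*
step 5: --*--*
*-----
-*-*-*
*----*
step 6: -*-*-*
*-*---
-*-*-*
*----*
step 7: -*-**-
*-*--*
-*-*-*
*----*
step 8: -*-**-
--*--*
*--*-*
-----*
step 9: -*-**-
--*--*
*----*
--****
step 10: -*-**-
--*-**
*--**-
--**-*
step 11: -**---
--****
*--**-
--**-*
step 12: -*-**-
--*-**
*--**-
--**-*
step 13: -*-**-
--*-*-
*--*-*
--**--
step 14: -****-
-*-**-
*-**-*
--**--
step 15: -****-
-*-**-
*-**--
--****
step 16: -****-
-*-**-
*--*--
-*--**
step 17: -****-
-*-*--
*---**
-*---*
step 18: -****-
-*----
*-**-*
-*-*-*
step 19: *-***-
**----
*-**-*
-*-*-*
step 20: *-**--
**-***
*-****
-*-*-*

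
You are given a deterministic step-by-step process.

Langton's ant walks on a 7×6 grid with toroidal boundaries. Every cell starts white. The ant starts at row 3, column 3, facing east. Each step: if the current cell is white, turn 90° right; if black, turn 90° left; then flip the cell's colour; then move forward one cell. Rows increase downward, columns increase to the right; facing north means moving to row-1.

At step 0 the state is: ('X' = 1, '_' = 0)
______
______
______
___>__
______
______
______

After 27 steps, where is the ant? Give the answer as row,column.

1,0

[0] ______
______
______
___>__
______
______
______
[1] ______
______
______
___X__
___v__
______
______
[2] ______
______
______
___X__
__<X__
______
______
[3] ______
______
______
__^X__
__XX__
______
______
[4] ______
______
______
__X>__
__XX__
______
______
[5] ______
______
___^__
__X___
__XX__
______
______
[6] ______
______
___X>_
__X___
__XX__
______
______
[7] ______
______
___XX_
__X_v_
__XX__
______
______
[8] ______
______
___XX_
__X<X_
__XX__
______
______
[9] ______
______
___^X_
__XXX_
__XX__
______
______
[10] ______
______
__<_X_
__XXX_
__XX__
______
______
[11] ______
__^___
__X_X_
__XXX_
__XX__
______
______
[12] ______
__X>__
__X_X_
__XXX_
__XX__
______
______
[13] ______
__XX__
__XvX_
__XXX_
__XX__
______
______
[14] ______
__XX__
__<XX_
__XXX_
__XX__
______
______
[15] ______
__XX__
___XX_
__vXX_
__XX__
______
______
[16] ______
__XX__
___XX_
___>X_
__XX__
______
______
[17] ______
__XX__
___^X_
____X_
__XX__
______
______
[18] ______
__XX__
__<_X_
____X_
__XX__
______
______
[19] ______
__^X__
__X_X_
____X_
__XX__
______
______
[20] ______
_<_X__
__X_X_
____X_
__XX__
______
______
[21] _^____
_X_X__
__X_X_
____X_
__XX__
______
______
[22] _X>___
_X_X__
__X_X_
____X_
__XX__
______
______
[23] _XX___
_XvX__
__X_X_
____X_
__XX__
______
______
[24] _XX___
_<XX__
__X_X_
____X_
__XX__
______
______
[25] _XX___
__XX__
_vX_X_
____X_
__XX__
______
______
[26] _XX___
__XX__
<XX_X_
____X_
__XX__
______
______
[27] _XX___
^_XX__
XXX_X_
____X_
__XX__
______
______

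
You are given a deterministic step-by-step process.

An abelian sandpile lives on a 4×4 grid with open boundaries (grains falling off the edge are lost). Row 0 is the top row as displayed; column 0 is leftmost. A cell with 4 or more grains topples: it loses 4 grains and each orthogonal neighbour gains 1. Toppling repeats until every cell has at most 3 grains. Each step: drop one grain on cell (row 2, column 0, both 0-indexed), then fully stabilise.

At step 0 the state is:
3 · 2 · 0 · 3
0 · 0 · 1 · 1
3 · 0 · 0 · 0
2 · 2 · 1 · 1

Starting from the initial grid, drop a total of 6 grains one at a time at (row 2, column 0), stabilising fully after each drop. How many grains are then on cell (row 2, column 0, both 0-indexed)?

gen 0: 3 · 2 · 0 · 3
0 · 0 · 1 · 1
3 · 0 · 0 · 0
2 · 2 · 1 · 1
gen 1: 3 · 2 · 0 · 3
1 · 0 · 1 · 1
0 · 1 · 0 · 0
3 · 2 · 1 · 1
gen 2: 3 · 2 · 0 · 3
1 · 0 · 1 · 1
1 · 1 · 0 · 0
3 · 2 · 1 · 1
gen 3: 3 · 2 · 0 · 3
1 · 0 · 1 · 1
2 · 1 · 0 · 0
3 · 2 · 1 · 1
gen 4: 3 · 2 · 0 · 3
1 · 0 · 1 · 1
3 · 1 · 0 · 0
3 · 2 · 1 · 1
gen 5: 3 · 2 · 0 · 3
2 · 0 · 1 · 1
1 · 2 · 0 · 0
0 · 3 · 1 · 1
gen 6: 3 · 2 · 0 · 3
2 · 0 · 1 · 1
2 · 2 · 0 · 0
0 · 3 · 1 · 1

2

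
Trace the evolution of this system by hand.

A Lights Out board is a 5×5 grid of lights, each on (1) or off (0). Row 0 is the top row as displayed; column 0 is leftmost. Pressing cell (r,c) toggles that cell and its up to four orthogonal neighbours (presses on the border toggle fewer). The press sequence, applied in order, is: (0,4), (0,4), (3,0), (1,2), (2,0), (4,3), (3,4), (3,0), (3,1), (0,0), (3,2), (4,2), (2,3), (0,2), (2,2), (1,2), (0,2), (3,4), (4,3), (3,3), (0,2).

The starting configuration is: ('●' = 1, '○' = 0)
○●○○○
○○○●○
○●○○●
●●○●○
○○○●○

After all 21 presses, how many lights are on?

gen 0: ○●○○○
○○○●○
○●○○●
●●○●○
○○○●○
gen 1: ○●○●●
○○○●●
○●○○●
●●○●○
○○○●○
gen 2: ○●○○○
○○○●○
○●○○●
●●○●○
○○○●○
gen 3: ○●○○○
○○○●○
●●○○●
○○○●○
●○○●○
gen 4: ○●●○○
○●●○○
●●●○●
○○○●○
●○○●○
gen 5: ○●●○○
●●●○○
○○●○●
●○○●○
●○○●○
gen 6: ○●●○○
●●●○○
○○●○●
●○○○○
●○●○●
gen 7: ○●●○○
●●●○○
○○●○○
●○○●●
●○●○○
gen 8: ○●●○○
●●●○○
●○●○○
○●○●●
○○●○○
gen 9: ○●●○○
●●●○○
●●●○○
●○●●●
○●●○○
gen 10: ●○●○○
○●●○○
●●●○○
●○●●●
○●●○○
gen 11: ●○●○○
○●●○○
●●○○○
●●○○●
○●○○○
gen 12: ●○●○○
○●●○○
●●○○○
●●●○●
○○●●○
gen 13: ●○●○○
○●●●○
●●●●●
●●●●●
○○●●○
gen 14: ●●○●○
○●○●○
●●●●●
●●●●●
○○●●○
gen 15: ●●○●○
○●●●○
●○○○●
●●○●●
○○●●○
gen 16: ●●●●○
○○○○○
●○●○●
●●○●●
○○●●○
gen 17: ●○○○○
○○●○○
●○●○●
●●○●●
○○●●○
gen 18: ●○○○○
○○●○○
●○●○○
●●○○○
○○●●●
gen 19: ●○○○○
○○●○○
●○●○○
●●○●○
○○○○○
gen 20: ●○○○○
○○●○○
●○●●○
●●●○●
○○○●○
gen 21: ●●●●○
○○○○○
●○●●○
●●●○●
○○○●○

12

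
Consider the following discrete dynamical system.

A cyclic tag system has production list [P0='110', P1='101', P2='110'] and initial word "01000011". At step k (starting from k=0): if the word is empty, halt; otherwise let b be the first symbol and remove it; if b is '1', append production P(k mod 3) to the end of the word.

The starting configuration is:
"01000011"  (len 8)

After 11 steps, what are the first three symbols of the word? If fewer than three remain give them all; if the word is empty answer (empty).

110

k=0  "01000011"  (len 8)
k=1  "1000011"  (len 7)
k=2  "000011101"  (len 9)
k=3  "00011101"  (len 8)
k=4  "0011101"  (len 7)
k=5  "011101"  (len 6)
k=6  "11101"  (len 5)
k=7  "1101110"  (len 7)
k=8  "101110101"  (len 9)
k=9  "01110101110"  (len 11)
k=10  "1110101110"  (len 10)
k=11  "110101110101"  (len 12)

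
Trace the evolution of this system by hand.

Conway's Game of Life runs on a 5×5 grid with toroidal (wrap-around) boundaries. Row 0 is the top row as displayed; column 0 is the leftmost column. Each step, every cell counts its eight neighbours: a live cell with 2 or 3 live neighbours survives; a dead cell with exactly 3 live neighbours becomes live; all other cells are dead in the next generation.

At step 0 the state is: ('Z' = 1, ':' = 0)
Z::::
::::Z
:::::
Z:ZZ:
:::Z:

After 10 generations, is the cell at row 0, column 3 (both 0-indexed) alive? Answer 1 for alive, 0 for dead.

0

k=0  Z::::
::::Z
:::::
Z:ZZ:
:::Z:
k=1  ::::Z
:::::
:::ZZ
::ZZZ
:ZZZ:
k=2  ::ZZ:
:::ZZ
::Z:Z
ZZ:::
ZZ:::
k=3  ZZZZ:
::::Z
:ZZ:Z
::Z:Z
Z:::Z
k=4  :ZZZ:
::::Z
:ZZ:Z
::Z:Z
:::::
k=5  ::ZZ:
::::Z
:ZZ:Z
ZZZ::
:Z:::
k=6  ::ZZ:
ZZ::Z
::Z:Z
:::Z:
Z::Z:
k=7  ::ZZ:
ZZ::Z
:ZZ:Z
::ZZ:
:::Z:
k=8  ZZZZ:
::::Z
::::Z
:Z::Z
::::Z
k=9  ZZZZ:
:ZZ:Z
:::ZZ
:::ZZ
::::Z
k=10  :::::
:::::
:::::
Z::::
:Z:::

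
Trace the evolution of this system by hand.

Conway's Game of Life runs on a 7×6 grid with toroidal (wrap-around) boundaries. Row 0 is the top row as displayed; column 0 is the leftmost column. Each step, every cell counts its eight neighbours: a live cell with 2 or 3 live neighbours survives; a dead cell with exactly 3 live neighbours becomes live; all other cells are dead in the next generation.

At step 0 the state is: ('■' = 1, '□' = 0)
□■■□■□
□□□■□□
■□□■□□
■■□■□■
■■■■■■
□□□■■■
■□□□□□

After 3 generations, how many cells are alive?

9

gen 0: □■■□■□
□□□■□□
■□□■□□
■■□■□■
■■■■■■
□□□■■■
■□□□□□
gen 1: □■■■□□
□■□■■□
■■□■□■
□□□□□□
□□□□□□
□□□□□□
■■■□□□
gen 2: □□□□■□
□□□□□■
■■□■□■
■□□□□□
□□□□□□
□■□□□□
■□□■□□
gen 3: □□□□■■
□□□□□■
□■□□■■
■■□□□■
□□□□□□
□□□□□□
□□□□□□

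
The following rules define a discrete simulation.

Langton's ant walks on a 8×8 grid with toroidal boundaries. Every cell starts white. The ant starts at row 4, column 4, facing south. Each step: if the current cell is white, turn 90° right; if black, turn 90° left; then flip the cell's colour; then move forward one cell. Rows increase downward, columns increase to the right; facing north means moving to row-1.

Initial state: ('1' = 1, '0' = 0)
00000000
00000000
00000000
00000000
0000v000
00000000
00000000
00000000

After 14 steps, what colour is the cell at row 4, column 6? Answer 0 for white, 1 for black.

1

t=0: 00000000
00000000
00000000
00000000
0000v000
00000000
00000000
00000000
t=1: 00000000
00000000
00000000
00000000
000<1000
00000000
00000000
00000000
t=2: 00000000
00000000
00000000
000^0000
00011000
00000000
00000000
00000000
t=3: 00000000
00000000
00000000
0001>000
00011000
00000000
00000000
00000000
t=4: 00000000
00000000
00000000
00011000
0001v000
00000000
00000000
00000000
t=5: 00000000
00000000
00000000
00011000
00010>00
00000000
00000000
00000000
t=6: 00000000
00000000
00000000
00011000
00010100
00000v00
00000000
00000000
t=7: 00000000
00000000
00000000
00011000
00010100
0000<100
00000000
00000000
t=8: 00000000
00000000
00000000
00011000
0001^100
00001100
00000000
00000000
t=9: 00000000
00000000
00000000
00011000
00011>00
00001100
00000000
00000000
t=10: 00000000
00000000
00000000
00011^00
00011000
00001100
00000000
00000000
t=11: 00000000
00000000
00000000
000111>0
00011000
00001100
00000000
00000000
t=12: 00000000
00000000
00000000
00011110
000110v0
00001100
00000000
00000000
t=13: 00000000
00000000
00000000
00011110
00011<10
00001100
00000000
00000000
t=14: 00000000
00000000
00000000
00011^10
00011110
00001100
00000000
00000000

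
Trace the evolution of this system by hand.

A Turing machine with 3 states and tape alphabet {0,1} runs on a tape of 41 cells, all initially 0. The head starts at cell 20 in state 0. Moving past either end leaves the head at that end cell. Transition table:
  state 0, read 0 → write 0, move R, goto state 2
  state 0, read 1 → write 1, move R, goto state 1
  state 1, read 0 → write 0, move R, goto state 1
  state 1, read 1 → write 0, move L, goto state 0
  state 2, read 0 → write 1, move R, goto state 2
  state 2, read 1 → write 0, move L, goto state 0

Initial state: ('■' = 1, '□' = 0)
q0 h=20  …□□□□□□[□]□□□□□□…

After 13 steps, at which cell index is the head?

gen 0: q0 h=20  …□□□□□□[□]□□□□□□…
gen 1: q2 h=21  …□□□□□□[□]□□□□□□…
gen 2: q2 h=22  …□□□□□■[□]□□□□□□…
gen 3: q2 h=23  …□□□□■■[□]□□□□□□…
gen 4: q2 h=24  …□□□■■■[□]□□□□□□…
gen 5: q2 h=25  …□□■■■■[□]□□□□□□…
gen 6: q2 h=26  …□■■■■■[□]□□□□□□…
gen 7: q2 h=27  …■■■■■■[□]□□□□□□…
gen 8: q2 h=28  …■■■■■■[□]□□□□□□…
gen 9: q2 h=29  …■■■■■■[□]□□□□□□…
gen 10: q2 h=30  …■■■■■■[□]□□□□□□…
gen 11: q2 h=31  …■■■■■■[□]□□□□□□…
gen 12: q2 h=32  …■■■■■■[□]□□□□□□…
gen 13: q2 h=33  …■■■■■■[□]□□□□□□…

33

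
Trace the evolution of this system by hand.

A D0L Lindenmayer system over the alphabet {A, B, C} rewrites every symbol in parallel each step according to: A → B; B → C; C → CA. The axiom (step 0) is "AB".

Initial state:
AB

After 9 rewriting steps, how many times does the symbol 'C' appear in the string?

[0] AB
[1] BC
[2] CCA
[3] CACAB
[4] CABCABC
[5] CABCCABCCA
[6] CABCCACABCCACAB
[7] CABCCACABCABCCACABCABC
[8] CABCCACABCABCCABCCACABCABCCABCCA
[9] CABCCACABCABCCABCCACABCCACABCABCCABCCACABCCACAB

22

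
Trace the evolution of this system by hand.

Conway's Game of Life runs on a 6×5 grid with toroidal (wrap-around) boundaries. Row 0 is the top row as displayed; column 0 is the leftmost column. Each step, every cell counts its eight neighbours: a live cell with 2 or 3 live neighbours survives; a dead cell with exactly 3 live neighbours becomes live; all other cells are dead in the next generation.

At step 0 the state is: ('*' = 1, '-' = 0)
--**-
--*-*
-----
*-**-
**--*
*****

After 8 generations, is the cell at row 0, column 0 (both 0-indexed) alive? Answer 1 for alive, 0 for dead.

t=0: --**-
--*-*
-----
*-**-
**--*
*****
t=1: -----
--*--
-**-*
*-**-
-----
-----
t=2: -----
-***-
*---*
*-***
-----
-----
t=3: --*--
*****
-----
**-*-
---**
-----
t=4: *-*-*
*****
-----
*-**-
*-***
---*-
t=5: -----
--*--
-----
*-*--
*----
-----
t=6: -----
-----
-*---
-*---
-*---
-----
t=7: -----
-----
-----
***--
-----
-----
t=8: -----
-----
-*---
-*---
-*---
-----

0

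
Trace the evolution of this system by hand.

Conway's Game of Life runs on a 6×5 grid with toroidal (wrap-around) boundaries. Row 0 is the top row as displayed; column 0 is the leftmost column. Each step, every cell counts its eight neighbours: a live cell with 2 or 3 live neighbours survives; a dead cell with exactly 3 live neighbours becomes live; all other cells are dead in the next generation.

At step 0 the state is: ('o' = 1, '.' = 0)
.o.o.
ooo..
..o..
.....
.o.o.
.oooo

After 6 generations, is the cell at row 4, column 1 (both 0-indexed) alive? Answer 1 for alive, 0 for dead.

0) .o.o.
ooo..
..o..
.....
.o.o.
.oooo
1) .....
o..o.
..o..
..o..
oo.oo
.o..o
2) o...o
.....
.ooo.
o.o.o
.o.oo
.oooo
3) ooo.o
ooooo
ooooo
.....
.....
.o...
4) .....
.....
.....
ooooo
.....
.oo..
5) .....
.....
ooooo
ooooo
....o
.....
6) .....
ooooo
.....
.....
.oo.o
.....

1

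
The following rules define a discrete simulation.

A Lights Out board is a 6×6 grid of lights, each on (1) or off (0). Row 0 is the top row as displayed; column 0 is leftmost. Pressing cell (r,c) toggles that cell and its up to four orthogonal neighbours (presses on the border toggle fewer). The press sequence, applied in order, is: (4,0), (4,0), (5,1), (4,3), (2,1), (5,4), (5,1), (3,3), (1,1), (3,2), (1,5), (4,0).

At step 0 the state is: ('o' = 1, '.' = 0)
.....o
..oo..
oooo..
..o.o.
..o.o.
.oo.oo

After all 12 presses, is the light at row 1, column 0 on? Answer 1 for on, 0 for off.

1

0) .....o
..oo..
oooo..
..o.o.
..o.o.
.oo.oo
1) .....o
..oo..
oooo..
o.o.o.
ooo.o.
ooo.oo
2) .....o
..oo..
oooo..
..o.o.
..o.o.
.oo.oo
3) .....o
..oo..
oooo..
..o.o.
.oo.o.
o...oo
4) .....o
..oo..
oooo..
..ooo.
.o.o..
o..ooo
5) .....o
.ooo..
...o..
.oooo.
.o.o..
o..ooo
6) .....o
.ooo..
...o..
.oooo.
.o.oo.
o.....
7) .....o
.ooo..
...o..
.oooo.
...oo.
.oo...
8) .....o
.ooo..
......
.o....
....o.
.oo...
9) .o...o
o..o..
.o....
.o....
....o.
.oo...
10) .o...o
o..o..
.oo...
..oo..
..o.o.
.oo...
11) .o....
o..ooo
.oo..o
..oo..
..o.o.
.oo...
12) .o....
o..ooo
.oo..o
o.oo..
ooo.o.
ooo...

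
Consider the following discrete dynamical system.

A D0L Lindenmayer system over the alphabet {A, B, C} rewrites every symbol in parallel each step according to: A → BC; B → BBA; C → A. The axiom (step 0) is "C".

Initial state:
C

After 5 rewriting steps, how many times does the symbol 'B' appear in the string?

14

k=0  C
k=1  A
k=2  BC
k=3  BBAA
k=4  BBABBABCBC
k=5  BBABBABCBBABBABCBBAABBAA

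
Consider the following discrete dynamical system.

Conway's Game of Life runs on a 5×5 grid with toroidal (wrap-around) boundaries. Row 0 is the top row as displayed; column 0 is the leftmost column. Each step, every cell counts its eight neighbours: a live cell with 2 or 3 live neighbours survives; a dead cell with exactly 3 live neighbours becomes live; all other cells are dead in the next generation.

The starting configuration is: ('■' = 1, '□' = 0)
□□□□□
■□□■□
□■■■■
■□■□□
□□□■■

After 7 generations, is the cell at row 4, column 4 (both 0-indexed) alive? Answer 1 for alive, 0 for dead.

1

gen 0: □□□□□
■□□■□
□■■■■
■□■□□
□□□■■
gen 1: □□□■□
■■□■□
□□□□□
■□□□□
□□□■■
gen 2: ■□□■□
□□■□■
■■□□■
□□□□■
□□□■■
gen 3: ■□■□□
□□■□□
□■□□■
□□□□□
■□□■□
gen 4: □□■■■
■□■■□
□□□□□
■□□□■
□■□□■
gen 5: □□□□□
□■■□□
■■□■□
■□□□■
□■■□□
gen 6: □□□□□
■■■□□
□□□■□
□□□■■
■■□□□
gen 7: □□■□□
□■■□□
■■□■□
■□■■■
■□□□■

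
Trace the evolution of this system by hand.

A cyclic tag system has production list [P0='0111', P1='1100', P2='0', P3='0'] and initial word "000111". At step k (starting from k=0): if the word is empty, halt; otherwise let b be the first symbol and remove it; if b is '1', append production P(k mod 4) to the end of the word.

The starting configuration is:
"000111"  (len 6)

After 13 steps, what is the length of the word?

16

step 0: "000111"  (len 6)
step 1: "00111"  (len 5)
step 2: "0111"  (len 4)
step 3: "111"  (len 3)
step 4: "110"  (len 3)
step 5: "100111"  (len 6)
step 6: "001111100"  (len 9)
step 7: "01111100"  (len 8)
step 8: "1111100"  (len 7)
step 9: "1111000111"  (len 10)
step 10: "1110001111100"  (len 13)
step 11: "1100011111000"  (len 13)
step 12: "1000111110000"  (len 13)
step 13: "0001111100000111"  (len 16)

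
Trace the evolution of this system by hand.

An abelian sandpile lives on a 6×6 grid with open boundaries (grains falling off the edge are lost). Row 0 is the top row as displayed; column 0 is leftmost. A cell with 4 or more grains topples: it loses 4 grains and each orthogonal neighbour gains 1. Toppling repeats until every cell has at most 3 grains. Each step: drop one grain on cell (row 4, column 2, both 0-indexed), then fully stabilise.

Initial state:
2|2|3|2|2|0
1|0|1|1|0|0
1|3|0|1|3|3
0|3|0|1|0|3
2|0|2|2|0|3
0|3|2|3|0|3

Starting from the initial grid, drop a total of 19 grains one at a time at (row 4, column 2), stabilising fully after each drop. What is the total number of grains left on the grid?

0) 2|2|3|2|2|0
1|0|1|1|0|0
1|3|0|1|3|3
0|3|0|1|0|3
2|0|2|2|0|3
0|3|2|3|0|3
1) 2|2|3|2|2|0
1|0|1|1|0|0
1|3|0|1|3|3
0|3|0|1|0|3
2|0|3|2|0|3
0|3|2|3|0|3
2) 2|2|3|2|2|0
1|0|1|1|0|0
1|3|0|1|3|3
0|3|1|1|0|3
2|1|0|3|0|3
0|3|3|3|0|3
3) 2|2|3|2|2|0
1|0|1|1|0|0
1|3|0|1|3|3
0|3|1|1|0|3
2|1|1|3|0|3
0|3|3|3|0|3
4) 2|2|3|2|2|0
1|0|1|1|0|0
1|3|0|1|3|3
0|3|1|1|0|3
2|1|2|3|0|3
0|3|3|3|0|3
5) 2|2|3|2|2|0
1|0|1|1|0|0
1|3|0|1|3|3
0|3|1|1|0|3
2|1|3|3|0|3
0|3|3|3|0|3
6) 2|2|3|2|2|0
1|0|1|1|0|0
1|3|0|1|3|3
0|3|2|2|0|3
2|3|2|1|1|3
1|0|2|1|1|3
7) 2|2|3|2|2|0
1|0|1|1|0|0
1|3|0|1|3|3
0|3|2|2|0|3
2|3|3|1|1|3
1|0|2|1|1|3
8) 2|2|3|2|2|0
1|1|1|1|0|0
2|0|2|1|3|3
1|2|0|3|0|3
3|1|2|2|1|3
1|1|3|1|1|3
9) 2|2|3|2|2|0
1|1|1|1|0|0
2|0|2|1|3|3
1|2|0|3|0|3
3|1|3|2|1|3
1|1|3|1|1|3
10) 2|2|3|2|2|0
1|1|1|1|0|0
2|0|2|1|3|3
1|2|1|3|0|3
3|2|1|3|1|3
1|2|0|2|1|3
11) 2|2|3|2|2|0
1|1|1|1|0|0
2|0|2|1|3|3
1|2|1|3|0|3
3|2|2|3|1|3
1|2|0|2|1|3
12) 2|2|3|2|2|0
1|1|1|1|0|0
2|0|2|1|3|3
1|2|1|3|0|3
3|2|3|3|1|3
1|2|0|2|1|3
13) 2|2|3|2|2|0
1|1|1|1|0|0
2|0|2|2|3|3
1|2|3|0|1|3
3|3|1|1|2|3
1|2|1|3|1|3
14) 2|2|3|2|2|0
1|1|1|1|0|0
2|0|2|2|3|3
1|2|3|0|1|3
3|3|2|1|2|3
1|2|1|3|1|3
15) 2|2|3|2|2|0
1|1|1|1|0|0
2|0|2|2|3|3
1|2|3|0|1|3
3|3|3|1|2|3
1|2|1|3|1|3
16) 2|2|3|2|2|0
1|1|1|1|0|0
2|1|3|2|3|3
3|0|1|1|1|3
0|2|2|2|2|3
2|3|2|3|1|3
17) 2|2|3|2|2|0
1|1|1|1|0|0
2|1|3|2|3|3
3|0|1|1|1|3
0|2|3|2|2|3
2|3|2|3|1|3
18) 2|2|3|2|2|0
1|1|1|1|0|0
2|1|3|2|3|3
3|0|2|1|1|3
0|3|0|3|2|3
2|3|3|3|1|3
19) 2|2|3|2|2|0
1|1|1|1|0|0
2|1|3|2|3|3
3|0|2|1|1|3
0|3|1|3|2|3
2|3|3|3|1|3

66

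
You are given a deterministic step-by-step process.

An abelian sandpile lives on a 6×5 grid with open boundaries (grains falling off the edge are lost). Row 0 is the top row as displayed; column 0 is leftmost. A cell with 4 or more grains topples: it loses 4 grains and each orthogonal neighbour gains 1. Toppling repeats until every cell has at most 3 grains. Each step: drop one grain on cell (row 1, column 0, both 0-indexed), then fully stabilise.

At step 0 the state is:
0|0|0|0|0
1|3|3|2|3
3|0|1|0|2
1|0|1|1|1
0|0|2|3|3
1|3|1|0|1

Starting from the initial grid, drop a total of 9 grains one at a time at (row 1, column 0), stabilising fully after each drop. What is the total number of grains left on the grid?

41

gen 0: 0|0|0|0|0
1|3|3|2|3
3|0|1|0|2
1|0|1|1|1
0|0|2|3|3
1|3|1|0|1
gen 1: 0|0|0|0|0
2|3|3|2|3
3|0|1|0|2
1|0|1|1|1
0|0|2|3|3
1|3|1|0|1
gen 2: 0|0|0|0|0
3|3|3|2|3
3|0|1|0|2
1|0|1|1|1
0|0|2|3|3
1|3|1|0|1
gen 3: 1|1|1|0|0
2|1|0|3|3
0|2|2|0|2
2|0|1|1|1
0|0|2|3|3
1|3|1|0|1
gen 4: 1|1|1|0|0
3|1|0|3|3
0|2|2|0|2
2|0|1|1|1
0|0|2|3|3
1|3|1|0|1
gen 5: 2|1|1|0|0
0|2|0|3|3
1|2|2|0|2
2|0|1|1|1
0|0|2|3|3
1|3|1|0|1
gen 6: 2|1|1|0|0
1|2|0|3|3
1|2|2|0|2
2|0|1|1|1
0|0|2|3|3
1|3|1|0|1
gen 7: 2|1|1|0|0
2|2|0|3|3
1|2|2|0|2
2|0|1|1|1
0|0|2|3|3
1|3|1|0|1
gen 8: 2|1|1|0|0
3|2|0|3|3
1|2|2|0|2
2|0|1|1|1
0|0|2|3|3
1|3|1|0|1
gen 9: 3|1|1|0|0
0|3|0|3|3
2|2|2|0|2
2|0|1|1|1
0|0|2|3|3
1|3|1|0|1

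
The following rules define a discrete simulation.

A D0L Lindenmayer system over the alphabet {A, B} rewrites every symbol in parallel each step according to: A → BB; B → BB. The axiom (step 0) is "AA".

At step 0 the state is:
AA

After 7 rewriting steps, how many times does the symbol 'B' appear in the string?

256

gen 0: AA
gen 1: BBBB
gen 2: BBBBBBBB
gen 3: BBBBBBBBBBBBBBBB
gen 4: BBBBBBBBBBBBBBBBBBBBBBBBBBBBBBBB
gen 5: BBBBBBBBBBBBBBBBBBBBBBBBBBBBBBBBBBBBBBBBBBBBBBBBBBBBBBBBBBBBBBBB
gen 6: BBBBBBBBBBBBBBBBBBBBBBBBBBBBBBBBBBBBBBBBBBBBBBBBBBBBBBBBBB…BBBBBBBBBBBBBBBBBBBBBBBBBBBBBBBBBBBBBBBBBBBBBBBBBBBBBBBBBB  (len 128)
gen 7: BBBBBBBBBBBBBBBBBBBBBBBBBBBBBBBBBBBBBBBBBBBBBBBBBBBBBBBBBB…BBBBBBBBBBBBBBBBBBBBBBBBBBBBBBBBBBBBBBBBBBBBBBBBBBBBBBBBBB  (len 256)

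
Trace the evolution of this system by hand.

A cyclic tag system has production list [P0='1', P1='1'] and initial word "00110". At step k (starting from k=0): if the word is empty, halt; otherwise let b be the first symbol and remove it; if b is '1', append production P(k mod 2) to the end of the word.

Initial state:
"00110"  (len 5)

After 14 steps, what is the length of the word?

2

k=0  "00110"  (len 5)
k=1  "0110"  (len 4)
k=2  "110"  (len 3)
k=3  "101"  (len 3)
k=4  "011"  (len 3)
k=5  "11"  (len 2)
k=6  "11"  (len 2)
k=7  "11"  (len 2)
k=8  "11"  (len 2)
k=9  "11"  (len 2)
k=10  "11"  (len 2)
k=11  "11"  (len 2)
k=12  "11"  (len 2)
k=13  "11"  (len 2)
k=14  "11"  (len 2)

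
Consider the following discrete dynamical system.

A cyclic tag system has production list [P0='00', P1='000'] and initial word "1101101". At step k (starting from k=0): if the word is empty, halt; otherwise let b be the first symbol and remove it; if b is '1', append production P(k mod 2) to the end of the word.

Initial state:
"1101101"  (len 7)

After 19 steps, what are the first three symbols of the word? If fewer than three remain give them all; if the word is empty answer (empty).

(empty)

t=0: "1101101"  (len 7)
t=1: "10110100"  (len 8)
t=2: "0110100000"  (len 10)
t=3: "110100000"  (len 9)
t=4: "10100000000"  (len 11)
t=5: "010000000000"  (len 12)
t=6: "10000000000"  (len 11)
t=7: "000000000000"  (len 12)
t=8: "00000000000"  (len 11)
t=9: "0000000000"  (len 10)
t=10: "000000000"  (len 9)
t=11: "00000000"  (len 8)
t=12: "0000000"  (len 7)
t=13: "000000"  (len 6)
t=14: "00000"  (len 5)
t=15: "0000"  (len 4)
t=16: "000"  (len 3)
t=17: "00"  (len 2)
t=18: "0"  (len 1)
t=19: (halted — word empty)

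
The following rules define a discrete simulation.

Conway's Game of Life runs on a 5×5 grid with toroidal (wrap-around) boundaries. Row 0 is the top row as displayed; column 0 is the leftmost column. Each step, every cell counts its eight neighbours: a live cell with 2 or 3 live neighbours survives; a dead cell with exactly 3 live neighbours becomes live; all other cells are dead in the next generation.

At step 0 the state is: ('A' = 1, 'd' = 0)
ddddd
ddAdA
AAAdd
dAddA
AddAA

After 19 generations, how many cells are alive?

0) ddddd
ddAdA
AAAdd
dAddA
AddAA
1) Adddd
AdAAd
ddAdA
ddddd
AddAA
2) AdAdd
AdAAd
dAAdA
Adddd
AdddA
3) AdAdd
Adddd
ddAdA
dddAd
AdddA
4) Adddd
AddAA
dddAA
AddAd
AAdAA
5) ddAdd
AddAd
ddAdd
dAddd
dAAAd
6) ddddA
dAAAd
dAAdd
dAdAd
dAdAd
7) AAddA
AAdAd
Adddd
AAdAd
AddAA
8) ddddd
ddAdd
ddddd
dAAAd
dddAd
9) ddddd
ddddd
dAdAd
ddAAd
dddAd
10) ddddd
ddddd
dddAd
dddAA
ddAAd
11) ddddd
ddddd
dddAA
ddddA
ddAAA
12) dddAd
ddddd
dddAA
AdAdd
dddAA
13) dddAA
dddAA
dddAA
AdAdd
ddAAA
14) Adddd
AdAdd
AdAdd
AAAdd
AAAdd
15) AdAdA
AdddA
AdAAA
dddAA
ddAdA
16) ddddd
ddAdd
dAAdd
dAddd
dAAdd
17) dAAdd
dAAdd
dAAdd
Adddd
dAAdd
18) AddAd
AddAd
AdAdd
Adddd
AdAdd
19) AdAAd
AdAAd
Adddd
AdddA
Adddd

10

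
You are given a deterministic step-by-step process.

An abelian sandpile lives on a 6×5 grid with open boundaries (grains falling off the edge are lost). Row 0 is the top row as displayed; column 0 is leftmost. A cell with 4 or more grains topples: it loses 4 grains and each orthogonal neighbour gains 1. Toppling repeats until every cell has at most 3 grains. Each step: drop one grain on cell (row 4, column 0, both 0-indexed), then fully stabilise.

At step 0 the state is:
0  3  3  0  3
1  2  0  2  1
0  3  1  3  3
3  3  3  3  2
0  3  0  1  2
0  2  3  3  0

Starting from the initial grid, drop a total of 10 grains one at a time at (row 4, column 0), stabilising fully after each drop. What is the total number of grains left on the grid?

57

k=0  0  3  3  0  3
1  2  0  2  1
0  3  1  3  3
3  3  3  3  2
0  3  0  1  2
0  2  3  3  0
k=1  0  3  3  0  3
1  2  0  2  1
0  3  1  3  3
3  3  3  3  2
1  3  0  1  2
0  2  3  3  0
k=2  0  3  3  0  3
1  2  0  2  1
0  3  1  3  3
3  3  3  3  2
2  3  0  1  2
0  2  3  3  0
k=3  0  3  3  0  3
1  2  0  2  1
0  3  1  3  3
3  3  3  3  2
3  3  0  1  2
0  2  3  3  0
k=4  0  3  3  0  3
1  3  1  3  2
2  1  0  2  1
1  3  2  2  0
2  1  2  2  3
1  3  3  3  0
k=5  0  3  3  0  3
1  3  1  3  2
2  1  0  2  1
1  3  2  2  0
3  1  2  2  3
1  3  3  3  0
k=6  0  3  3  0  3
1  3  1  3  2
2  1  0  2  1
2  3  2  2  0
0  2  2  2  3
2  3  3  3  0
k=7  0  3  3  0  3
1  3  1  3  2
2  1  0  2  1
2  3  2  2  0
1  2  2  2  3
2  3  3  3  0
k=8  0  3  3  0  3
1  3  1  3  2
2  1  0  2  1
2  3  2  2  0
2  2  2  2  3
2  3  3  3  0
k=9  0  3  3  0  3
1  3  1  3  2
2  1  0  2  1
2  3  2  2  0
3  2  2  2  3
2  3  3  3  0
k=10  0  3  3  0  3
1  3  1  3  2
2  1  0  2  1
3  3  2  2  0
0  3  2  2  3
3  3  3  3  0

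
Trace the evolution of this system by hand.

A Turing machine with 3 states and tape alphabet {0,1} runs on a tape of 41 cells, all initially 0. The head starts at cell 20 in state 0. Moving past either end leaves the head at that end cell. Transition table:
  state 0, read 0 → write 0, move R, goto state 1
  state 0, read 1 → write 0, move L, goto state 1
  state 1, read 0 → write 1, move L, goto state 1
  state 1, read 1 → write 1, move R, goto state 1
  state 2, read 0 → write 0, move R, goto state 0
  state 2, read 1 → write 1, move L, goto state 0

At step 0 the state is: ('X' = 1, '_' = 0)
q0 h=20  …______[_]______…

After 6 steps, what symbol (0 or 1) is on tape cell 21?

0) q0 h=20  …______[_]______…
1) q1 h=21  …______[_]______…
2) q1 h=20  …______[_]X_____…
3) q1 h=19  …______[_]XX____…
4) q1 h=18  …______[_]XXX___…
5) q1 h=17  …______[_]XXXX__…
6) q1 h=16  …______[_]XXXXX_…

1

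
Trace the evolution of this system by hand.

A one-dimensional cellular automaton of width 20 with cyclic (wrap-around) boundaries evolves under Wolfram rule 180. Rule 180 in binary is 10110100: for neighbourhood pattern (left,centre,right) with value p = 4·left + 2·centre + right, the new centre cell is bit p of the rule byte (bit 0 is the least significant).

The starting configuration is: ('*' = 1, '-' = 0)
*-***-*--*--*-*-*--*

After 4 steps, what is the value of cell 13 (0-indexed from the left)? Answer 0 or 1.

t=0: *-***-*--*--*-*-*--*
t=1: -*-*-***-**-******--
t=2: -****-*-*--*-****-*-
t=3: --**-*****-**-**-***
t=4: *---*-***-*--*--*-*-

1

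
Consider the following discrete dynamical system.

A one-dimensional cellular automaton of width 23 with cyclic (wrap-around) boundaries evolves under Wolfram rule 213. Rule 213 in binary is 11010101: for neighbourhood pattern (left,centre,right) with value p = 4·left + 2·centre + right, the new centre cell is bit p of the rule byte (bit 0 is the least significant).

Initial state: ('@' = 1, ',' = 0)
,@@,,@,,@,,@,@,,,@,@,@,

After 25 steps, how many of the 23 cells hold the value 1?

step 0: ,@@,,@,,@,,@,@,,,@,@,@,
step 1: ,,@@,@@,@@,@,@@@,@,@,@@
step 2: @,,@,,@,,@,@,,@@,@,@,,@
step 3: @@,@@,@@,@,@@,,@,@,@@,,
step 4: ,@,,@,,@,@,,@@,@,@,,@@,
step 5: ,@@,@@,@,@@,,@,@,@@,,@@
step 6: ,,@,,@,@,,@@,@,@,,@@,,@
step 7: @,@@,@,@@,,@,@,@@,,@@,@
step 8: @,,@,@,,@@,@,@,,@@,,@,,
step 9: @@,@,@@,,@,@,@@,,@@,@@,
step 10: ,@,@,,@@,@,@,,@@,,@,,@,
step 11: ,@,@@,,@,@,@@,,@@,@@,@@
step 12: ,@,,@@,@,@,,@@,,@,,@,,@
step 13: ,@@,,@,@,@@,,@@,@@,@@,@
step 14: ,,@@,@,@,,@@,,@,,@,,@,@
step 15: @,,@,@,@@,,@@,@@,@@,@,@
step 16: @@,@,@,,@@,,@,,@,,@,@,,
step 17: ,@,@,@@,,@@,@@,@@,@,@@,
step 18: ,@,@,,@@,,@,,@,,@,@,,@@
step 19: ,@,@@,,@@,@@,@@,@,@@,,@
step 20: ,@,,@@,,@,,@,,@,@,,@@,@
step 21: ,@@,,@@,@@,@@,@,@@,,@,@
step 22: ,,@@,,@,,@,,@,@,,@@,@,@
step 23: @,,@@,@@,@@,@,@@,,@,@,@
step 24: @@,,@,,@,,@,@,,@@,@,@,,
step 25: ,@@,@@,@@,@,@@,,@,@,@@,

13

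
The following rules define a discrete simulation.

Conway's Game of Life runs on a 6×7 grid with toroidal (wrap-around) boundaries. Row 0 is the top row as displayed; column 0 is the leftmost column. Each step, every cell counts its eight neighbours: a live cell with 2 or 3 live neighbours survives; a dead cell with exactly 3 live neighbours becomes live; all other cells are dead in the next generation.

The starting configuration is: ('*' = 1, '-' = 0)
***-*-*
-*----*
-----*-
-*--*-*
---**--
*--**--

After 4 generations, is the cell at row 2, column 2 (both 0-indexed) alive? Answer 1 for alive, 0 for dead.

0) ***-*-*
-*----*
-----*-
-*--*-*
---**--
*--**--
1) --*-*-*
-**---*
-----**
---**--
*-*----
*-----*
2) --**--*
-***--*
*-*****
---****
**-*--*
*--*-**
3) -------
-------
-------
-------
-*-*---
---*-*-
4) -------
-------
-------
-------
--*-*--
--*-*--

0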